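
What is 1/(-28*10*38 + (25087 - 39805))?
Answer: -1/25358 ≈ -3.9435e-5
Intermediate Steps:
1/(-28*10*38 + (25087 - 39805)) = 1/(-280*38 - 14718) = 1/(-10640 - 14718) = 1/(-25358) = -1/25358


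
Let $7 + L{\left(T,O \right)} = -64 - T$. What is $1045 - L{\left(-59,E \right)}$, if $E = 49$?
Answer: $1057$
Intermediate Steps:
$L{\left(T,O \right)} = -71 - T$ ($L{\left(T,O \right)} = -7 - \left(64 + T\right) = -71 - T$)
$1045 - L{\left(-59,E \right)} = 1045 - \left(-71 - -59\right) = 1045 - \left(-71 + 59\right) = 1045 - -12 = 1045 + 12 = 1057$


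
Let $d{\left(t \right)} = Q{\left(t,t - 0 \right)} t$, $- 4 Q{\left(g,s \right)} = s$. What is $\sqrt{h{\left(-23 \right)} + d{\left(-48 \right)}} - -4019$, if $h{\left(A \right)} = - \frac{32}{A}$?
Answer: $4019 + \frac{4 i \sqrt{18998}}{23} \approx 4019.0 + 23.971 i$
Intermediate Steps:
$Q{\left(g,s \right)} = - \frac{s}{4}$
$d{\left(t \right)} = - \frac{t^{2}}{4}$ ($d{\left(t \right)} = - \frac{t - 0}{4} t = - \frac{t + 0}{4} t = - \frac{t}{4} t = - \frac{t^{2}}{4}$)
$\sqrt{h{\left(-23 \right)} + d{\left(-48 \right)}} - -4019 = \sqrt{- \frac{32}{-23} - \frac{\left(-48\right)^{2}}{4}} - -4019 = \sqrt{\left(-32\right) \left(- \frac{1}{23}\right) - 576} + 4019 = \sqrt{\frac{32}{23} - 576} + 4019 = \sqrt{- \frac{13216}{23}} + 4019 = \frac{4 i \sqrt{18998}}{23} + 4019 = 4019 + \frac{4 i \sqrt{18998}}{23}$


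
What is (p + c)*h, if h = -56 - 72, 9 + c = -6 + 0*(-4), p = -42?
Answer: 7296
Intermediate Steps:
c = -15 (c = -9 + (-6 + 0*(-4)) = -9 + (-6 + 0) = -9 - 6 = -15)
h = -128
(p + c)*h = (-42 - 15)*(-128) = -57*(-128) = 7296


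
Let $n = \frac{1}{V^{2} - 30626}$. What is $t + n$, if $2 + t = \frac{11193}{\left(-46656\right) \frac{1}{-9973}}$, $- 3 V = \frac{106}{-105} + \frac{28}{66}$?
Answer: $\frac{6835245146531475383}{2859252228460224} \approx 2390.6$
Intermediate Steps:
$V = \frac{676}{3465}$ ($V = - \frac{\frac{106}{-105} + \frac{28}{66}}{3} = - \frac{106 \left(- \frac{1}{105}\right) + 28 \cdot \frac{1}{66}}{3} = - \frac{- \frac{106}{105} + \frac{14}{33}}{3} = \left(- \frac{1}{3}\right) \left(- \frac{676}{1155}\right) = \frac{676}{3465} \approx 0.19509$)
$t = \frac{37178159}{15552}$ ($t = -2 + \frac{11193}{\left(-46656\right) \frac{1}{-9973}} = -2 + \frac{11193}{\left(-46656\right) \left(- \frac{1}{9973}\right)} = -2 + \frac{11193}{\frac{46656}{9973}} = -2 + 11193 \cdot \frac{9973}{46656} = -2 + \frac{37209263}{15552} = \frac{37178159}{15552} \approx 2390.6$)
$n = - \frac{12006225}{367702189874}$ ($n = \frac{1}{\left(\frac{676}{3465}\right)^{2} - 30626} = \frac{1}{\frac{456976}{12006225} - 30626} = \frac{1}{- \frac{367702189874}{12006225}} = - \frac{12006225}{367702189874} \approx -3.2652 \cdot 10^{-5}$)
$t + n = \frac{37178159}{15552} - \frac{12006225}{367702189874} = \frac{6835245146531475383}{2859252228460224}$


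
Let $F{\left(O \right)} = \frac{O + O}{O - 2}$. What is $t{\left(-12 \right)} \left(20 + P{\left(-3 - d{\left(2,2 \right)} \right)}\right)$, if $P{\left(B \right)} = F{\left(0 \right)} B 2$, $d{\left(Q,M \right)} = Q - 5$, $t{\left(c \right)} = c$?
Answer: $-240$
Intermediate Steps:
$F{\left(O \right)} = \frac{2 O}{-2 + O}$
$d{\left(Q,M \right)} = -5 + Q$ ($d{\left(Q,M \right)} = Q - 5 = -5 + Q$)
$P{\left(B \right)} = 0$ ($P{\left(B \right)} = 2 \cdot 0 \frac{1}{-2 + 0} B 2 = 2 \cdot 0 \frac{1}{-2} B 2 = 2 \cdot 0 \left(- \frac{1}{2}\right) B 2 = 0 B 2 = 0 \cdot 2 = 0$)
$t{\left(-12 \right)} \left(20 + P{\left(-3 - d{\left(2,2 \right)} \right)}\right) = - 12 \left(20 + 0\right) = \left(-12\right) 20 = -240$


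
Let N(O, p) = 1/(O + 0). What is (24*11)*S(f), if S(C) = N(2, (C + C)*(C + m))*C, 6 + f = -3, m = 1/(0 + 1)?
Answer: -1188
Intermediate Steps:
m = 1 (m = 1/1 = 1)
f = -9 (f = -6 - 3 = -9)
N(O, p) = 1/O
S(C) = C/2
(24*11)*S(f) = (24*11)*((1/2)*(-9)) = 264*(-9/2) = -1188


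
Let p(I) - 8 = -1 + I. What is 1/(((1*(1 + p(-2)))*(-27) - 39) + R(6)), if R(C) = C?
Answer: -1/195 ≈ -0.0051282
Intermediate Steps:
p(I) = 7 + I (p(I) = 8 + (-1 + I) = 7 + I)
1/(((1*(1 + p(-2)))*(-27) - 39) + R(6)) = 1/(((1*(1 + (7 - 2)))*(-27) - 39) + 6) = 1/(((1*(1 + 5))*(-27) - 39) + 6) = 1/(((1*6)*(-27) - 39) + 6) = 1/((6*(-27) - 39) + 6) = 1/((-162 - 39) + 6) = 1/(-201 + 6) = 1/(-195) = -1/195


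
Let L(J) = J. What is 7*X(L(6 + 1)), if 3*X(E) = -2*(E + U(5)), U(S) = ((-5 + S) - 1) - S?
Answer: -14/3 ≈ -4.6667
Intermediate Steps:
U(S) = -6 (U(S) = (-6 + S) - S = -6)
X(E) = 4 - 2*E/3 (X(E) = (-2*(E - 6))/3 = (-2*(-6 + E))/3 = (12 - 2*E)/3 = 4 - 2*E/3)
7*X(L(6 + 1)) = 7*(4 - 2*(6 + 1)/3) = 7*(4 - ⅔*7) = 7*(4 - 14/3) = 7*(-⅔) = -14/3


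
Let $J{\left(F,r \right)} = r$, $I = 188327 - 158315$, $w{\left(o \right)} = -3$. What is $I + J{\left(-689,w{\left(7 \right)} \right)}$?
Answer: $30009$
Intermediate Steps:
$I = 30012$
$I + J{\left(-689,w{\left(7 \right)} \right)} = 30012 - 3 = 30009$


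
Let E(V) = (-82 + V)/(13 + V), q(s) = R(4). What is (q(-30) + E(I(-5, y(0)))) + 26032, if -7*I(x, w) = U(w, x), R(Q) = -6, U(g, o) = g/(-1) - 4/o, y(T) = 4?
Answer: 12255392/471 ≈ 26020.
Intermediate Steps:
U(g, o) = -g - 4/o (U(g, o) = g*(-1) - 4/o = -g - 4/o)
I(x, w) = w/7 + 4/(7*x) (I(x, w) = -(-w - 4/x)/7 = w/7 + 4/(7*x))
q(s) = -6
E(V) = (-82 + V)/(13 + V)
(q(-30) + E(I(-5, y(0)))) + 26032 = (-6 + (-82 + (⅐)*(4 + 4*(-5))/(-5))/(13 + (⅐)*(4 + 4*(-5))/(-5))) + 26032 = (-6 + (-82 + (⅐)*(-⅕)*(4 - 20))/(13 + (⅐)*(-⅕)*(4 - 20))) + 26032 = (-6 + (-82 + (⅐)*(-⅕)*(-16))/(13 + (⅐)*(-⅕)*(-16))) + 26032 = (-6 + (-82 + 16/35)/(13 + 16/35)) + 26032 = (-6 - 2854/35/(471/35)) + 26032 = (-6 + (35/471)*(-2854/35)) + 26032 = (-6 - 2854/471) + 26032 = -5680/471 + 26032 = 12255392/471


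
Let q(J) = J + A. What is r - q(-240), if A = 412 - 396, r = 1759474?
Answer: 1759698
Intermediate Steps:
A = 16
q(J) = 16 + J (q(J) = J + 16 = 16 + J)
r - q(-240) = 1759474 - (16 - 240) = 1759474 - 1*(-224) = 1759474 + 224 = 1759698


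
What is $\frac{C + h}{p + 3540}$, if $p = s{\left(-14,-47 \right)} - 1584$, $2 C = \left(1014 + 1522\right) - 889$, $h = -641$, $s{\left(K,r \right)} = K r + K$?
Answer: $\frac{73}{1040} \approx 0.070192$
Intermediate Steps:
$s{\left(K,r \right)} = K + K r$
$C = \frac{1647}{2}$ ($C = \frac{\left(1014 + 1522\right) - 889}{2} = \frac{2536 - 889}{2} = \frac{1}{2} \cdot 1647 = \frac{1647}{2} \approx 823.5$)
$p = -940$ ($p = - 14 \left(1 - 47\right) - 1584 = \left(-14\right) \left(-46\right) - 1584 = 644 - 1584 = -940$)
$\frac{C + h}{p + 3540} = \frac{\frac{1647}{2} - 641}{-940 + 3540} = \frac{365}{2 \cdot 2600} = \frac{365}{2} \cdot \frac{1}{2600} = \frac{73}{1040}$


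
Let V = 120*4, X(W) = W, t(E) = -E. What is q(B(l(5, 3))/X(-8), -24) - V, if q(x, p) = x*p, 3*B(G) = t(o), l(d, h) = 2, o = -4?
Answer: -476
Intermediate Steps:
V = 480
B(G) = 4/3 (B(G) = (-1*(-4))/3 = (⅓)*4 = 4/3)
q(x, p) = p*x
q(B(l(5, 3))/X(-8), -24) - V = -32/(-8) - 1*480 = -32*(-1)/8 - 480 = -24*(-⅙) - 480 = 4 - 480 = -476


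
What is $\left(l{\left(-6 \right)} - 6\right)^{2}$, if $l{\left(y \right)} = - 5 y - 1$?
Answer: $529$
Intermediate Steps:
$l{\left(y \right)} = -1 - 5 y$
$\left(l{\left(-6 \right)} - 6\right)^{2} = \left(\left(-1 - -30\right) - 6\right)^{2} = \left(\left(-1 + 30\right) - 6\right)^{2} = \left(29 - 6\right)^{2} = 23^{2} = 529$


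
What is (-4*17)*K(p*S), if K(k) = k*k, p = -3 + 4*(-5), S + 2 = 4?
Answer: -143888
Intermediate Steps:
S = 2 (S = -2 + 4 = 2)
p = -23 (p = -3 - 20 = -23)
K(k) = k²
(-4*17)*K(p*S) = (-4*17)*(-23*2)² = -68*(-46)² = -68*2116 = -143888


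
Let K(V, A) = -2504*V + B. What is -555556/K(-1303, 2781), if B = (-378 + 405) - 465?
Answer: -277778/1631137 ≈ -0.17030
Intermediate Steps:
B = -438 (B = 27 - 465 = -438)
K(V, A) = -438 - 2504*V (K(V, A) = -2504*V - 438 = -438 - 2504*V)
-555556/K(-1303, 2781) = -555556/(-438 - 2504*(-1303)) = -555556/(-438 + 3262712) = -555556/3262274 = -555556*1/3262274 = -277778/1631137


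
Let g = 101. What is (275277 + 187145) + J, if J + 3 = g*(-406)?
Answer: 421413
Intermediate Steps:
J = -41009 (J = -3 + 101*(-406) = -3 - 41006 = -41009)
(275277 + 187145) + J = (275277 + 187145) - 41009 = 462422 - 41009 = 421413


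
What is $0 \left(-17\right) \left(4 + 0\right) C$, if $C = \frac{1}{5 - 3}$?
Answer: $0$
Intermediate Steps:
$C = \frac{1}{2} \approx 0.5$
$0 \left(-17\right) \left(4 + 0\right) C = 0 \left(-17\right) \left(4 + 0\right) \frac{1}{2} = 0 \cdot 4 \cdot \frac{1}{2} = 0 \cdot 2 = 0$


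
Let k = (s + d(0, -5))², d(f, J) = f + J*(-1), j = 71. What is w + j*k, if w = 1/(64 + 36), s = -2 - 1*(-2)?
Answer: 177501/100 ≈ 1775.0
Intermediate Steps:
d(f, J) = f - J
s = 0 (s = -2 + 2 = 0)
k = 25 (k = (0 + (0 - 1*(-5)))² = (0 + (0 + 5))² = (0 + 5)² = 5² = 25)
w = 1/100 ≈ 0.010000
w + j*k = 1/100 + 71*25 = 1/100 + 1775 = 177501/100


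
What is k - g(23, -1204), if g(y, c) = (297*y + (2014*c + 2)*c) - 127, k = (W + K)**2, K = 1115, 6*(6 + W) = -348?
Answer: -2918426319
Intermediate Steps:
W = -64 (W = -6 + (1/6)*(-348) = -6 - 58 = -64)
k = 1104601 (k = (-64 + 1115)**2 = 1051**2 = 1104601)
g(y, c) = -127 + 297*y + c*(2 + 2014*c) (g(y, c) = (297*y + (2 + 2014*c)*c) - 127 = (297*y + c*(2 + 2014*c)) - 127 = -127 + 297*y + c*(2 + 2014*c))
k - g(23, -1204) = 1104601 - (-127 + 2*(-1204) + 297*23 + 2014*(-1204)**2) = 1104601 - (-127 - 2408 + 6831 + 2014*1449616) = 1104601 - (-127 - 2408 + 6831 + 2919526624) = 1104601 - 1*2919530920 = 1104601 - 2919530920 = -2918426319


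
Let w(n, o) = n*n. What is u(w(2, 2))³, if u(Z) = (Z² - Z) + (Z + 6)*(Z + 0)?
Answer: 140608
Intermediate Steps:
w(n, o) = n²
u(Z) = Z² - Z + Z*(6 + Z) (u(Z) = (Z² - Z) + (6 + Z)*Z = (Z² - Z) + Z*(6 + Z) = Z² - Z + Z*(6 + Z))
u(w(2, 2))³ = (2²*(5 + 2*2²))³ = (4*(5 + 2*4))³ = (4*(5 + 8))³ = (4*13)³ = 52³ = 140608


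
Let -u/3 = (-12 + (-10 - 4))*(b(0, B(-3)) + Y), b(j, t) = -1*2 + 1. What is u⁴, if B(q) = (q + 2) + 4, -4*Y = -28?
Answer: 47971512576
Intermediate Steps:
Y = 7 (Y = -¼*(-28) = 7)
B(q) = 6 + q (B(q) = (2 + q) + 4 = 6 + q)
b(j, t) = -1 (b(j, t) = -2 + 1 = -1)
u = 468 (u = -3*(-12 + (-10 - 4))*(-1 + 7) = -3*(-12 - 14)*6 = -(-78)*6 = -3*(-156) = 468)
u⁴ = 468⁴ = 47971512576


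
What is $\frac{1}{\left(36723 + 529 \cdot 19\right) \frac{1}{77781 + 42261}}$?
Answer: $\frac{4617}{1799} \approx 2.5664$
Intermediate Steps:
$\frac{1}{\left(36723 + 529 \cdot 19\right) \frac{1}{77781 + 42261}} = \frac{1}{\left(36723 + 10051\right) \frac{1}{120042}} = \frac{\frac{1}{\frac{1}{120042}}}{46774} = \frac{1}{46774} \cdot 120042 = \frac{4617}{1799}$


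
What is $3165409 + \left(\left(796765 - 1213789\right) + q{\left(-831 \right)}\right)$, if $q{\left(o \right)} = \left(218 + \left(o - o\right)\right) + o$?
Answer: $2747772$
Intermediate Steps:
$q{\left(o \right)} = 218 + o$ ($q{\left(o \right)} = \left(218 + 0\right) + o = 218 + o$)
$3165409 + \left(\left(796765 - 1213789\right) + q{\left(-831 \right)}\right) = 3165409 + \left(\left(796765 - 1213789\right) + \left(218 - 831\right)\right) = 3165409 - 417637 = 2747772$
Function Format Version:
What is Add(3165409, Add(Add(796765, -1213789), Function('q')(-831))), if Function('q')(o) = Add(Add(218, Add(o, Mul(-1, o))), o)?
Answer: 2747772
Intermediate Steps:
Function('q')(o) = Add(218, o) (Function('q')(o) = Add(Add(218, 0), o) = Add(218, o))
Add(3165409, Add(Add(796765, -1213789), Function('q')(-831))) = Add(3165409, Add(Add(796765, -1213789), Add(218, -831))) = Add(3165409, Add(-417024, -613)) = Add(3165409, -417637) = 2747772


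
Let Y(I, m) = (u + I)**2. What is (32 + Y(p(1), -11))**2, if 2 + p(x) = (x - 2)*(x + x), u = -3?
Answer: 6561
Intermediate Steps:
p(x) = -2 + 2*x*(-2 + x) (p(x) = -2 + (x - 2)*(x + x) = -2 + (-2 + x)*(2*x) = -2 + 2*x*(-2 + x))
Y(I, m) = (-3 + I)**2
(32 + Y(p(1), -11))**2 = (32 + (-3 + (-2 - 4*1 + 2*1**2))**2)**2 = (32 + (-3 + (-2 - 4 + 2*1))**2)**2 = (32 + (-3 + (-2 - 4 + 2))**2)**2 = (32 + (-3 - 4)**2)**2 = (32 + (-7)**2)**2 = (32 + 49)**2 = 81**2 = 6561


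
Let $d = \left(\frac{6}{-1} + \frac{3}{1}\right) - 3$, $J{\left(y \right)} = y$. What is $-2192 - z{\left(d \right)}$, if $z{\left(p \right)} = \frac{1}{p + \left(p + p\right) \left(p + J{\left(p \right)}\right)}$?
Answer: $- \frac{302497}{138} \approx -2192.0$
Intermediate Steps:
$d = -6$ ($d = \left(6 \left(-1\right) + 3 \cdot 1\right) - 3 = \left(-6 + 3\right) - 3 = -3 - 3 = -6$)
$z{\left(p \right)} = \frac{1}{p + 4 p^{2}}$ ($z{\left(p \right)} = \frac{1}{p + \left(p + p\right) \left(p + p\right)} = \frac{1}{p + 2 p 2 p} = \frac{1}{p + 4 p^{2}}$)
$-2192 - z{\left(d \right)} = -2192 - \frac{1}{\left(-6\right) \left(1 + 4 \left(-6\right)\right)} = -2192 - - \frac{1}{6 \left(1 - 24\right)} = -2192 - - \frac{1}{6 \left(-23\right)} = -2192 - \left(- \frac{1}{6}\right) \left(- \frac{1}{23}\right) = -2192 - \frac{1}{138} = - \frac{302497}{138}$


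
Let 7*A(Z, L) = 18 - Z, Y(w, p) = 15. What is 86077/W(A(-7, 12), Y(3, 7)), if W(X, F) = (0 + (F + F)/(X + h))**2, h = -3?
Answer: 344308/11025 ≈ 31.230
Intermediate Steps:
A(Z, L) = 18/7 - Z/7 (A(Z, L) = (18 - Z)/7 = 18/7 - Z/7)
W(X, F) = 4*F**2/(-3 + X)**2 (W(X, F) = (0 + (F + F)/(X - 3))**2 = (0 + (2*F)/(-3 + X))**2 = (0 + 2*F/(-3 + X))**2 = (2*F/(-3 + X))**2 = 4*F**2/(-3 + X)**2)
86077/W(A(-7, 12), Y(3, 7)) = 86077/((4*15**2/(-3 + (18/7 - 1/7*(-7)))**2)) = 86077/((4*225/(-3 + (18/7 + 1))**2)) = 86077/((4*225/(-3 + 25/7)**2)) = 86077/((4*225/(4/7)**2)) = 86077/((4*225*(49/16))) = 86077/(11025/4) = 86077*(4/11025) = 344308/11025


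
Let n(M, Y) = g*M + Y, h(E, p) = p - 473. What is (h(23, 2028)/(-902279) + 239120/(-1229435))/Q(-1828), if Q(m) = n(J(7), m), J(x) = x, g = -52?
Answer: 43532945181/486314218828816 ≈ 8.9516e-5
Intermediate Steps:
h(E, p) = -473 + p
n(M, Y) = Y - 52*M (n(M, Y) = -52*M + Y = Y - 52*M)
Q(m) = -364 + m (Q(m) = m - 52*7 = m - 364 = -364 + m)
(h(23, 2028)/(-902279) + 239120/(-1229435))/Q(-1828) = ((-473 + 2028)/(-902279) + 239120/(-1229435))/(-364 - 1828) = (1555*(-1/902279) + 239120*(-1/1229435))/(-2192) = (-1555/902279 - 47824/245887)*(-1/2192) = -43532945181/221858676473*(-1/2192) = 43532945181/486314218828816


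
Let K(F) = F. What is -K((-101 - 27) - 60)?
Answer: 188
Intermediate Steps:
-K((-101 - 27) - 60) = -((-101 - 27) - 60) = -(-128 - 60) = -1*(-188) = 188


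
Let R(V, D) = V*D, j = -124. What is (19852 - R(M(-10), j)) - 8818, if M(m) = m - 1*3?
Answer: 9422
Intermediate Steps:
M(m) = -3 + m (M(m) = m - 3 = -3 + m)
R(V, D) = D*V
(19852 - R(M(-10), j)) - 8818 = (19852 - (-124)*(-3 - 10)) - 8818 = (19852 - (-124)*(-13)) - 8818 = (19852 - 1*1612) - 8818 = (19852 - 1612) - 8818 = 18240 - 8818 = 9422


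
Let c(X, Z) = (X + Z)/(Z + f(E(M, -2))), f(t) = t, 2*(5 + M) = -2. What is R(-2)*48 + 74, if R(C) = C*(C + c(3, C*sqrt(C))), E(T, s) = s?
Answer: 10*(-41*I + 17*sqrt(2))/(sqrt(2) - I) ≈ 250.0 - 113.14*I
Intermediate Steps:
M = -6 (M = -5 + (1/2)*(-2) = -5 - 1 = -6)
c(X, Z) = (X + Z)/(-2 + Z) (c(X, Z) = (X + Z)/(Z - 2) = (X + Z)/(-2 + Z))
R(C) = C*(C + (3 + C**(3/2))/(-2 + C**(3/2))) (R(C) = C*(C + (3 + C*sqrt(C))/(-2 + C*sqrt(C))) = C*(C + (3 + C**(3/2))/(-2 + C**(3/2))))
R(-2)*48 + 74 = -2*(3 + (-2)**(3/2) - 2*(-2 + (-2)**(3/2)))/(-2 + (-2)**(3/2))*48 + 74 = -2*(3 - 2*I*sqrt(2) - 2*(-2 - 2*I*sqrt(2)))/(-2 - 2*I*sqrt(2))*48 + 74 = -2*(3 - 2*I*sqrt(2) + (4 + 4*I*sqrt(2)))/(-2 - 2*I*sqrt(2))*48 + 74 = -2*(7 + 2*I*sqrt(2))/(-2 - 2*I*sqrt(2))*48 + 74 = -96*(7 + 2*I*sqrt(2))/(-2 - 2*I*sqrt(2)) + 74 = 74 - 96*(7 + 2*I*sqrt(2))/(-2 - 2*I*sqrt(2))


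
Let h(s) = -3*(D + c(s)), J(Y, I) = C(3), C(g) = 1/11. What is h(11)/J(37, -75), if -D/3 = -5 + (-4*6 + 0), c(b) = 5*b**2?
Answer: -22836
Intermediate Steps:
C(g) = 1/11 (C(g) = 1*(1/11) = 1/11)
J(Y, I) = 1/11
D = 87 (D = -3*(-5 + (-4*6 + 0)) = -3*(-5 + (-24 + 0)) = -3*(-5 - 24) = -3*(-29) = 87)
h(s) = -261 - 15*s**2 (h(s) = -3*(87 + 5*s**2) = -261 - 15*s**2)
h(11)/J(37, -75) = (-261 - 15*11**2)/(1/11) = (-261 - 15*121)*11 = (-261 - 1815)*11 = -2076*11 = -22836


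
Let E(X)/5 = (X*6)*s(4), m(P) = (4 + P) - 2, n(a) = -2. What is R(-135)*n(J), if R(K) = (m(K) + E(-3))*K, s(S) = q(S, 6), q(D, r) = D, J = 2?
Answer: -133110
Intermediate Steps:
s(S) = S
m(P) = 2 + P
E(X) = 120*X (E(X) = 5*((X*6)*4) = 5*((6*X)*4) = 5*(24*X) = 120*X)
R(K) = K*(-358 + K) (R(K) = ((2 + K) + 120*(-3))*K = ((2 + K) - 360)*K = (-358 + K)*K = K*(-358 + K))
R(-135)*n(J) = -135*(-358 - 135)*(-2) = -135*(-493)*(-2) = 66555*(-2) = -133110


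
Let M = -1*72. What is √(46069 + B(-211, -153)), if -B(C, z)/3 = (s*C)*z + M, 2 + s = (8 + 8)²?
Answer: 7*I*√501089 ≈ 4955.1*I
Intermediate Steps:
M = -72
s = 254 (s = -2 + (8 + 8)² = -2 + 16² = -2 + 256 = 254)
B(C, z) = 216 - 762*C*z (B(C, z) = -3*((254*C)*z - 72) = -3*(254*C*z - 72) = -3*(-72 + 254*C*z) = 216 - 762*C*z)
√(46069 + B(-211, -153)) = √(46069 + (216 - 762*(-211)*(-153))) = √(46069 + (216 - 24599646)) = √(46069 - 24599430) = √(-24553361) = 7*I*√501089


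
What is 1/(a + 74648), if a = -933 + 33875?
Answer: 1/107590 ≈ 9.2945e-6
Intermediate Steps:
a = 32942
1/(a + 74648) = 1/(32942 + 74648) = 1/107590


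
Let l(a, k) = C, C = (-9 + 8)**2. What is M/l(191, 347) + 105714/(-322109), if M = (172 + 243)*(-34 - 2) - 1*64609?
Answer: -25623554555/322109 ≈ -79549.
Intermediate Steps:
C = 1 (C = (-1)**2 = 1)
l(a, k) = 1
M = -79549 (M = 415*(-36) - 64609 = -14940 - 64609 = -79549)
M/l(191, 347) + 105714/(-322109) = -79549/1 + 105714/(-322109) = -79549*1 + 105714*(-1/322109) = -79549 - 105714/322109 = -25623554555/322109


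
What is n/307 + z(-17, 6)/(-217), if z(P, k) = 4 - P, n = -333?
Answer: -11244/9517 ≈ -1.1815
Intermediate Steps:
n/307 + z(-17, 6)/(-217) = -333/307 + (4 - 1*(-17))/(-217) = -333*1/307 + (4 + 17)*(-1/217) = -333/307 + 21*(-1/217) = -333/307 - 3/31 = -11244/9517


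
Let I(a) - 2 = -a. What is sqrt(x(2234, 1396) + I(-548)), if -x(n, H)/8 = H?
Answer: I*sqrt(10618) ≈ 103.04*I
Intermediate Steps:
x(n, H) = -8*H
I(a) = 2 - a
sqrt(x(2234, 1396) + I(-548)) = sqrt(-8*1396 + (2 - 1*(-548))) = sqrt(-11168 + (2 + 548)) = sqrt(-11168 + 550) = sqrt(-10618) = I*sqrt(10618)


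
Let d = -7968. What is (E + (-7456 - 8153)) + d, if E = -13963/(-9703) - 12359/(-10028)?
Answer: -2293821863327/97301684 ≈ -23574.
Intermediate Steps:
E = 259940341/97301684 (E = -13963*(-1/9703) - 12359*(-1/10028) = 13963/9703 + 12359/10028 = 259940341/97301684 ≈ 2.6715)
(E + (-7456 - 8153)) + d = (259940341/97301684 + (-7456 - 8153)) - 7968 = (259940341/97301684 - 15609) - 7968 = -1518522045215/97301684 - 7968 = -2293821863327/97301684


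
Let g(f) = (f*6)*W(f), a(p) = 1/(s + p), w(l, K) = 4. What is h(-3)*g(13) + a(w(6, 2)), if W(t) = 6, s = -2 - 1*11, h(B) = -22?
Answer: -92665/9 ≈ -10296.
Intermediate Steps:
s = -13 (s = -2 - 11 = -13)
a(p) = 1/(-13 + p)
g(f) = 36*f (g(f) = (f*6)*6 = (6*f)*6 = 36*f)
h(-3)*g(13) + a(w(6, 2)) = -792*13 + 1/(-13 + 4) = -22*468 + 1/(-9) = -10296 - ⅑ = -92665/9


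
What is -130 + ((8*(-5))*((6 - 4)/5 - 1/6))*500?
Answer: -14390/3 ≈ -4796.7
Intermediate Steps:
-130 + ((8*(-5))*((6 - 4)/5 - 1/6))*500 = -130 - 40*(2*(⅕) - 1*⅙)*500 = -130 - 40*(⅖ - ⅙)*500 = -130 - 40*7/30*500 = -130 - 28/3*500 = -130 - 14000/3 = -14390/3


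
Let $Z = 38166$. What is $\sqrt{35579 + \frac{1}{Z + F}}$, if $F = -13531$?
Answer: $\frac{\sqrt{21592298286910}}{24635} \approx 188.62$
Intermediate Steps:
$\sqrt{35579 + \frac{1}{Z + F}} = \sqrt{35579 + \frac{1}{38166 - 13531}} = \sqrt{35579 + \frac{1}{24635}} = \sqrt{\frac{876488666}{24635}} = \frac{\sqrt{21592298286910}}{24635}$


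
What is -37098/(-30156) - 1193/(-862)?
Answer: 2831441/1083103 ≈ 2.6142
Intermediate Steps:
-37098/(-30156) - 1193/(-862) = -37098*(-1/30156) - 1193*(-1/862) = 6183/5026 + 1193/862 = 2831441/1083103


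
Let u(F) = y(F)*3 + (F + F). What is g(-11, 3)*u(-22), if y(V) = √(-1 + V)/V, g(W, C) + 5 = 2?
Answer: 132 + 9*I*√23/22 ≈ 132.0 + 1.9619*I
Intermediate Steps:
g(W, C) = -3 (g(W, C) = -5 + 2 = -3)
y(V) = √(-1 + V)/V
u(F) = 2*F + 3*√(-1 + F)/F (u(F) = (√(-1 + F)/F)*3 + (F + F) = 3*√(-1 + F)/F + 2*F = 2*F + 3*√(-1 + F)/F)
g(-11, 3)*u(-22) = -3*(2*(-22) + 3*√(-1 - 22)/(-22)) = -3*(-44 + 3*(-1/22)*√(-23)) = -3*(-44 + 3*(-1/22)*(I*√23)) = -3*(-44 - 3*I*√23/22) = 132 + 9*I*√23/22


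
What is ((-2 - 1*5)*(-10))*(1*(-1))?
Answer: -70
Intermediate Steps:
((-2 - 1*5)*(-10))*(1*(-1)) = ((-2 - 5)*(-10))*(-1) = -7*(-10)*(-1) = 70*(-1) = -70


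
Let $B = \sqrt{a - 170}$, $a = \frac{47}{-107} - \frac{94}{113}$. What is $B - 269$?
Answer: $-269 + \frac{i \sqrt{25038514349}}{12091} \approx -269.0 + 13.087 i$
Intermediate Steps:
$a = - \frac{15369}{12091}$ ($a = 47 \left(- \frac{1}{107}\right) - \frac{94}{113} = - \frac{47}{107} - \frac{94}{113} = - \frac{15369}{12091} \approx -1.2711$)
$B = \frac{i \sqrt{25038514349}}{12091}$ ($B = \sqrt{- \frac{15369}{12091} - 170} = \sqrt{- \frac{2070839}{12091}} = \frac{i \sqrt{25038514349}}{12091} \approx 13.087 i$)
$B - 269 = \frac{i \sqrt{25038514349}}{12091} - 269 = -269 + \frac{i \sqrt{25038514349}}{12091}$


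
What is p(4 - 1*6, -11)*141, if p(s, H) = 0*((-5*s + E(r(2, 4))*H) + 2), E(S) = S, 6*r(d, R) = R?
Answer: 0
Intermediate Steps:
r(d, R) = R/6
p(s, H) = 0 (p(s, H) = 0*((-5*s + ((⅙)*4)*H) + 2) = 0*((-5*s + 2*H/3) + 2) = 0*(2 - 5*s + 2*H/3) = 0)
p(4 - 1*6, -11)*141 = 0*141 = 0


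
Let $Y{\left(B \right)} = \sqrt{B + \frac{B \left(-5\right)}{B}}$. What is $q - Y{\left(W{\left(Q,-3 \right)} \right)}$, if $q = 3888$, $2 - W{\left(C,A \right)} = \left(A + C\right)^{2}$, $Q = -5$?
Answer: $3888 - i \sqrt{67} \approx 3888.0 - 8.1853 i$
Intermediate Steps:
$W{\left(C,A \right)} = 2 - \left(A + C\right)^{2}$
$Y{\left(B \right)} = \sqrt{-5 + B}$ ($Y{\left(B \right)} = \sqrt{B + \frac{\left(-5\right) B}{B}} = \sqrt{B - 5} = \sqrt{-5 + B}$)
$q - Y{\left(W{\left(Q,-3 \right)} \right)} = 3888 - \sqrt{-5 + \left(2 - \left(-3 - 5\right)^{2}\right)} = 3888 - \sqrt{-5 + \left(2 - \left(-8\right)^{2}\right)} = 3888 - \sqrt{-5 + \left(2 - 64\right)} = 3888 - \sqrt{-5 - 62} = 3888 - \sqrt{-67} = 3888 - i \sqrt{67}$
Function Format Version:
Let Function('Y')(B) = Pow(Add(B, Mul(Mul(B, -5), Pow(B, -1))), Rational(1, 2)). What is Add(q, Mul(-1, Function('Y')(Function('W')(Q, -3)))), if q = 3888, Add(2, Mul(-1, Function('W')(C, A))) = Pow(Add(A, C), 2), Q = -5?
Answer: Add(3888, Mul(-1, I, Pow(67, Rational(1, 2)))) ≈ Add(3888.0, Mul(-8.1853, I))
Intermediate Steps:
Function('W')(C, A) = Add(2, Mul(-1, Pow(Add(A, C), 2)))
Function('Y')(B) = Pow(Add(-5, B), Rational(1, 2)) (Function('Y')(B) = Pow(Add(B, Mul(Mul(-5, B), Pow(B, -1))), Rational(1, 2)) = Pow(Add(B, -5), Rational(1, 2)) = Pow(Add(-5, B), Rational(1, 2)))
Add(q, Mul(-1, Function('Y')(Function('W')(Q, -3)))) = Add(3888, Mul(-1, Pow(Add(-5, Add(2, Mul(-1, Pow(Add(-3, -5), 2)))), Rational(1, 2)))) = Add(3888, Mul(-1, Pow(Add(-5, Add(2, Mul(-1, Pow(-8, 2)))), Rational(1, 2)))) = Add(3888, Mul(-1, Pow(Add(-5, Add(2, Mul(-1, 64))), Rational(1, 2)))) = Add(3888, Mul(-1, Pow(Add(-5, Add(2, -64)), Rational(1, 2)))) = Add(3888, Mul(-1, Pow(Add(-5, -62), Rational(1, 2)))) = Add(3888, Mul(-1, Pow(-67, Rational(1, 2)))) = Add(3888, Mul(-1, Mul(I, Pow(67, Rational(1, 2))))) = Add(3888, Mul(-1, I, Pow(67, Rational(1, 2))))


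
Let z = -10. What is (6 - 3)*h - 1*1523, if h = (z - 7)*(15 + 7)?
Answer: -2645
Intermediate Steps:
h = -374 (h = (-10 - 7)*(15 + 7) = -17*22 = -374)
(6 - 3)*h - 1*1523 = (6 - 3)*(-374) - 1*1523 = 3*(-374) - 1523 = -1122 - 1523 = -2645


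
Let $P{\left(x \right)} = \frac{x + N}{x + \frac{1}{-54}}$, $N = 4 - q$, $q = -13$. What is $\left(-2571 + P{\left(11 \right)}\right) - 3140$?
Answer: $- \frac{3385111}{593} \approx -5708.5$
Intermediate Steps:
$N = 17$ ($N = 4 - -13 = 4 + 13 = 17$)
$P{\left(x \right)} = \frac{17 + x}{- \frac{1}{54} + x}$ ($P{\left(x \right)} = \frac{x + 17}{x + \frac{1}{-54}} = \frac{17 + x}{x - \frac{1}{54}} = \frac{17 + x}{- \frac{1}{54} + x}$)
$\left(-2571 + P{\left(11 \right)}\right) - 3140 = \left(-2571 + \frac{54 \left(17 + 11\right)}{-1 + 54 \cdot 11}\right) - 3140 = \left(-2571 + 54 \frac{1}{-1 + 594} \cdot 28\right) - 3140 = \left(-2571 + 54 \cdot \frac{1}{593} \cdot 28\right) - 3140 = \left(-2571 + \frac{1512}{593}\right) - 3140 = - \frac{1523091}{593} - 3140 = - \frac{3385111}{593}$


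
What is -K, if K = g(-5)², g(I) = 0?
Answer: 0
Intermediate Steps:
K = 0 (K = 0² = 0)
-K = -1*0 = 0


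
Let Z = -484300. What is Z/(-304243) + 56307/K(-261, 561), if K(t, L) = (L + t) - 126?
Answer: 5738426267/17646094 ≈ 325.20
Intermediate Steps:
K(t, L) = -126 + L + t
Z/(-304243) + 56307/K(-261, 561) = -484300/(-304243) + 56307/(-126 + 561 - 261) = -484300*(-1/304243) + 56307/174 = 484300/304243 + 56307*(1/174) = 484300/304243 + 18769/58 = 5738426267/17646094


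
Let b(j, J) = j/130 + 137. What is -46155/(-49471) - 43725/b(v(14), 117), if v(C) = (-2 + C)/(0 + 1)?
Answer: -140191478670/440836081 ≈ -318.01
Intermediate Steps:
v(C) = -2 + C (v(C) = (-2 + C)/1 = (-2 + C)*1 = -2 + C)
b(j, J) = 137 + j/130 (b(j, J) = j/130 + 137 = 137 + j/130)
-46155/(-49471) - 43725/b(v(14), 117) = -46155/(-49471) - 43725/(137 + (-2 + 14)/130) = -46155*(-1/49471) - 43725/(137 + (1/130)*12) = 46155/49471 - 43725/(137 + 6/65) = 46155/49471 - 43725/8911/65 = 46155/49471 - 43725*65/8911 = 46155/49471 - 2842125/8911 = -140191478670/440836081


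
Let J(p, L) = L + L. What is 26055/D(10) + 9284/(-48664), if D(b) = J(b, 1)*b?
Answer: 2881261/2212 ≈ 1302.6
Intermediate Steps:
J(p, L) = 2*L
D(b) = 2*b (D(b) = (2*1)*b = 2*b)
26055/D(10) + 9284/(-48664) = 26055/((2*10)) + 9284/(-48664) = 26055/20 + 9284*(-1/48664) = 26055*(1/20) - 211/1106 = 5211/4 - 211/1106 = 2881261/2212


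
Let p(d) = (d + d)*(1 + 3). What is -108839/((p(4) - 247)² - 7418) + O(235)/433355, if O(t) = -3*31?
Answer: -47169533896/16817207485 ≈ -2.8048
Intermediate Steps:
p(d) = 8*d (p(d) = (2*d)*4 = 8*d)
O(t) = -93
-108839/((p(4) - 247)² - 7418) + O(235)/433355 = -108839/((8*4 - 247)² - 7418) - 93/433355 = -108839/((32 - 247)² - 7418) - 93*1/433355 = -108839/((-215)² - 7418) - 93/433355 = -108839/(46225 - 7418) - 93/433355 = -108839/38807 - 93/433355 = -47169533896/16817207485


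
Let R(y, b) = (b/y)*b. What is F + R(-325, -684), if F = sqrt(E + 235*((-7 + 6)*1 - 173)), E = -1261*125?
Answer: -467856/325 + I*sqrt(198515) ≈ -1439.6 + 445.55*I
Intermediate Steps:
R(y, b) = b**2/y
E = -157625
F = I*sqrt(198515) (F = sqrt(-157625 + 235*((-7 + 6)*1 - 173)) = sqrt(-157625 + 235*(-1*1 - 173)) = sqrt(-157625 + 235*(-1 - 173)) = sqrt(-157625 + 235*(-174)) = sqrt(-157625 - 40890) = sqrt(-198515) = I*sqrt(198515) ≈ 445.55*I)
F + R(-325, -684) = I*sqrt(198515) + (-684)**2/(-325) = I*sqrt(198515) + 467856*(-1/325) = I*sqrt(198515) - 467856/325 = -467856/325 + I*sqrt(198515)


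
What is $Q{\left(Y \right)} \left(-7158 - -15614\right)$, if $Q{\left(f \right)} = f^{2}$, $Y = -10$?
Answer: $845600$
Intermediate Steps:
$Q{\left(Y \right)} \left(-7158 - -15614\right) = \left(-10\right)^{2} \left(-7158 - -15614\right) = 100 \left(-7158 + 15614\right) = 100 \cdot 8456 = 845600$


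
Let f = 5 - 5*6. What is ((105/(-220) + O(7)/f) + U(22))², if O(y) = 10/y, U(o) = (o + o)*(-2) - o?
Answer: 28975869729/2371600 ≈ 12218.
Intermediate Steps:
U(o) = -5*o (U(o) = (2*o)*(-2) - o = -4*o - o = -5*o)
f = -25 (f = 5 - 30 = -25)
((105/(-220) + O(7)/f) + U(22))² = ((105/(-220) + (10/7)/(-25)) - 5*22)² = ((105*(-1/220) + (10*(⅐))*(-1/25)) - 110)² = ((-21/44 + (10/7)*(-1/25)) - 110)² = ((-21/44 - 2/35) - 110)² = (-823/1540 - 110)² = (-170223/1540)² = 28975869729/2371600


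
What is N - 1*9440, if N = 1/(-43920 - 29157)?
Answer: -689846881/73077 ≈ -9440.0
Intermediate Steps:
N = -1/73077 (N = 1/(-73077) = -1/73077 ≈ -1.3684e-5)
N - 1*9440 = -1/73077 - 1*9440 = -1/73077 - 9440 = -689846881/73077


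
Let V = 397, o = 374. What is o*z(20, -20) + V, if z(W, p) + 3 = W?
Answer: 6755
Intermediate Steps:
z(W, p) = -3 + W
o*z(20, -20) + V = 374*(-3 + 20) + 397 = 374*17 + 397 = 6358 + 397 = 6755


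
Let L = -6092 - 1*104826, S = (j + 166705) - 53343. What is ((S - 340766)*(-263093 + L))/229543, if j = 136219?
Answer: 34104193035/229543 ≈ 1.4857e+5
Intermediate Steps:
S = 249581 (S = (136219 + 166705) - 53343 = 302924 - 53343 = 249581)
L = -110918 (L = -6092 - 104826 = -110918)
((S - 340766)*(-263093 + L))/229543 = ((249581 - 340766)*(-263093 - 110918))/229543 = -91185*(-374011)*(1/229543) = 34104193035*(1/229543) = 34104193035/229543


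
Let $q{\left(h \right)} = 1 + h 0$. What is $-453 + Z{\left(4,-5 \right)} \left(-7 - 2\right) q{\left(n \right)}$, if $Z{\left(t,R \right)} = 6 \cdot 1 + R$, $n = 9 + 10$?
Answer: $-462$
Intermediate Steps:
$n = 19$
$q{\left(h \right)} = 1$ ($q{\left(h \right)} = 1 + 0 = 1$)
$Z{\left(t,R \right)} = 6 + R$
$-453 + Z{\left(4,-5 \right)} \left(-7 - 2\right) q{\left(n \right)} = -453 + \left(6 - 5\right) \left(-7 - 2\right) 1 = -453 + 1 \left(-9\right) 1 = -453 - 9 = -462$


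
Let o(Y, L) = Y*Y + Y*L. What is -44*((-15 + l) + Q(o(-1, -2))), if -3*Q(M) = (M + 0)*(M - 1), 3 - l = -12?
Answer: 88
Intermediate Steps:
l = 15 (l = 3 - 1*(-12) = 3 + 12 = 15)
o(Y, L) = Y² + L*Y
Q(M) = -M*(-1 + M)/3 (Q(M) = -(M + 0)*(M - 1)/3 = -M*(-1 + M)/3)
-44*((-15 + l) + Q(o(-1, -2))) = -44*((-15 + 15) + (-(-2 - 1))*(1 - (-1)*(-2 - 1))/3) = -44*(0 + (-1*(-3))*(1 - (-1)*(-3))/3) = -44*(0 + (⅓)*3*(1 - 1*3)) = -44*(0 + (⅓)*3*(1 - 3)) = -44*(0 + (⅓)*3*(-2)) = -44*(0 - 2) = -44*(-2) = 88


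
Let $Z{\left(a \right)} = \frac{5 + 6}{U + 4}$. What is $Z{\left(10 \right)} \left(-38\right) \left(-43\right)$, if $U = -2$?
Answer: $8987$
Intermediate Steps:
$Z{\left(a \right)} = \frac{11}{2}$ ($Z{\left(a \right)} = \frac{5 + 6}{-2 + 4} = \frac{11}{2}$)
$Z{\left(10 \right)} \left(-38\right) \left(-43\right) = \frac{11}{2} \left(-38\right) \left(-43\right) = \left(-209\right) \left(-43\right) = 8987$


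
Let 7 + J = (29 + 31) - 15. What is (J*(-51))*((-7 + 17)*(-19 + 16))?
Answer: 58140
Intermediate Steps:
J = 38 (J = -7 + ((29 + 31) - 15) = -7 + (60 - 15) = -7 + 45 = 38)
(J*(-51))*((-7 + 17)*(-19 + 16)) = (38*(-51))*((-7 + 17)*(-19 + 16)) = -19380*(-3) = -1938*(-30) = 58140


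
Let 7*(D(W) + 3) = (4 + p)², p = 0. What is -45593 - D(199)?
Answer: -319146/7 ≈ -45592.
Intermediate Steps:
D(W) = -5/7 (D(W) = -3 + (4 + 0)²/7 = -3 + (⅐)*4² = -3 + (⅐)*16 = -3 + 16/7 = -5/7)
-45593 - D(199) = -45593 - 1*(-5/7) = -45593 + 5/7 = -319146/7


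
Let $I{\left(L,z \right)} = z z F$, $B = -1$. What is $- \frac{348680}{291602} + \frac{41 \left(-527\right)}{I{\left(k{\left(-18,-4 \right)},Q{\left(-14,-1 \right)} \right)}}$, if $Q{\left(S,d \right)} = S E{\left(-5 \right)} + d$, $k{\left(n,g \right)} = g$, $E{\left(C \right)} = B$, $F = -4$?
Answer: $\frac{3032468367}{98561476} \approx 30.767$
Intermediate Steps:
$E{\left(C \right)} = -1$
$Q{\left(S,d \right)} = d - S$ ($Q{\left(S,d \right)} = S \left(-1\right) + d = - S + d = d - S$)
$I{\left(L,z \right)} = - 4 z^{2}$ ($I{\left(L,z \right)} = z z \left(-4\right) = z^{2} \left(-4\right) = - 4 z^{2}$)
$- \frac{348680}{291602} + \frac{41 \left(-527\right)}{I{\left(k{\left(-18,-4 \right)},Q{\left(-14,-1 \right)} \right)}} = - \frac{348680}{291602} + \frac{41 \left(-527\right)}{\left(-4\right) \left(-1 - -14\right)^{2}} = \left(-348680\right) \frac{1}{291602} - \frac{21607}{\left(-4\right) \left(-1 + 14\right)^{2}} = - \frac{174340}{145801} - \frac{21607}{\left(-4\right) 13^{2}} = - \frac{174340}{145801} - \frac{21607}{\left(-4\right) 169} = - \frac{174340}{145801} - \frac{21607}{-676} = - \frac{174340}{145801} - - \frac{21607}{676} = - \frac{174340}{145801} + \frac{21607}{676} = \frac{3032468367}{98561476}$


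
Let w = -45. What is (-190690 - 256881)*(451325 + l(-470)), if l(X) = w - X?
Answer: -202190199250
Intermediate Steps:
l(X) = -45 - X
(-190690 - 256881)*(451325 + l(-470)) = (-190690 - 256881)*(451325 + (-45 - 1*(-470))) = -447571*(451325 + (-45 + 470)) = -447571*(451325 + 425) = -447571*451750 = -202190199250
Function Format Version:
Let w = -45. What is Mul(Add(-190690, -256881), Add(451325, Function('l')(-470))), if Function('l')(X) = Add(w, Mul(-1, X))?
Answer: -202190199250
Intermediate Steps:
Function('l')(X) = Add(-45, Mul(-1, X))
Mul(Add(-190690, -256881), Add(451325, Function('l')(-470))) = Mul(Add(-190690, -256881), Add(451325, Add(-45, Mul(-1, -470)))) = Mul(-447571, Add(451325, Add(-45, 470))) = Mul(-447571, Add(451325, 425)) = Mul(-447571, 451750) = -202190199250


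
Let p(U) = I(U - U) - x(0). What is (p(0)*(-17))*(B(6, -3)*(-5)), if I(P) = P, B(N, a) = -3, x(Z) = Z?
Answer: 0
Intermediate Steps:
p(U) = 0 (p(U) = (U - U) - 1*0 = 0 + 0 = 0)
(p(0)*(-17))*(B(6, -3)*(-5)) = (0*(-17))*(-3*(-5)) = 0*15 = 0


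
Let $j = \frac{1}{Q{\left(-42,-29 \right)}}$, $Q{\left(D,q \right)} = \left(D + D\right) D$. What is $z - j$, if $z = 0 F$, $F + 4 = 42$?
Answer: $- \frac{1}{3528} \approx -0.00028345$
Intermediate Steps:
$F = 38$ ($F = -4 + 42 = 38$)
$z = 0$ ($z = 0 \cdot 38 = 0$)
$Q{\left(D,q \right)} = 2 D^{2}$ ($Q{\left(D,q \right)} = 2 D D = 2 D^{2}$)
$j = \frac{1}{3528}$ ($j = \frac{1}{2 \left(-42\right)^{2}} = \frac{1}{2 \cdot 1764} = \frac{1}{3528} \approx 0.00028345$)
$z - j = 0 - \frac{1}{3528} = - \frac{1}{3528}$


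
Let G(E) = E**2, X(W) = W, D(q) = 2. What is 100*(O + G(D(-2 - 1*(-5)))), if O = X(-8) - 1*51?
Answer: -5500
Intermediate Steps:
O = -59 (O = -8 - 1*51 = -8 - 51 = -59)
100*(O + G(D(-2 - 1*(-5)))) = 100*(-59 + 2**2) = 100*(-59 + 4) = 100*(-55) = -5500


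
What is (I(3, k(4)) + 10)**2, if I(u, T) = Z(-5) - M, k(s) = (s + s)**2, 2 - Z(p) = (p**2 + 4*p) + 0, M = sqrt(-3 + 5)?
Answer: (7 - sqrt(2))**2 ≈ 31.201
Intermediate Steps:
M = sqrt(2) ≈ 1.4142
Z(p) = 2 - p**2 - 4*p (Z(p) = 2 - ((p**2 + 4*p) + 0) = 2 - (p**2 + 4*p) = 2 + (-p**2 - 4*p) = 2 - p**2 - 4*p)
k(s) = 4*s**2 (k(s) = (2*s)**2 = 4*s**2)
I(u, T) = -3 - sqrt(2) (I(u, T) = (2 - 1*(-5)**2 - 4*(-5)) - sqrt(2) = (2 - 1*25 + 20) - sqrt(2) = (2 - 25 + 20) - sqrt(2) = -3 - sqrt(2))
(I(3, k(4)) + 10)**2 = ((-3 - sqrt(2)) + 10)**2 = (7 - sqrt(2))**2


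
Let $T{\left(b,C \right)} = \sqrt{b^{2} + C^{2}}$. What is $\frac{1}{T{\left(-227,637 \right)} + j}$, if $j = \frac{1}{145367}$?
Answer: $- \frac{145367}{9663422269150321} + \frac{21131564689 \sqrt{457298}}{9663422269150321} \approx 0.0014788$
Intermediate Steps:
$j = \frac{1}{145367} \approx 6.8791 \cdot 10^{-6}$
$T{\left(b,C \right)} = \sqrt{C^{2} + b^{2}}$
$\frac{1}{T{\left(-227,637 \right)} + j} = \frac{1}{\sqrt{637^{2} + \left(-227\right)^{2}} + \frac{1}{145367}} = \frac{1}{\sqrt{405769 + 51529} + \frac{1}{145367}} = \frac{1}{\sqrt{457298} + \frac{1}{145367}} = \frac{1}{\frac{1}{145367} + \sqrt{457298}}$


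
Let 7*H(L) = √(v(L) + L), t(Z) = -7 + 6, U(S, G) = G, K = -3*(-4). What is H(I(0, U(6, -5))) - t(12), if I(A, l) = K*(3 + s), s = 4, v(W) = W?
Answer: 1 + 2*√42/7 ≈ 2.8516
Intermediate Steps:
K = 12
I(A, l) = 84 (I(A, l) = 12*(3 + 4) = 12*7 = 84)
t(Z) = -1
H(L) = √2*√L/7 (H(L) = √(L + L)/7 = √(2*L)/7 = (√2*√L)/7 = √2*√L/7)
H(I(0, U(6, -5))) - t(12) = √2*√84/7 - 1*(-1) = √2*(2*√21)/7 + 1 = 2*√42/7 + 1 = 1 + 2*√42/7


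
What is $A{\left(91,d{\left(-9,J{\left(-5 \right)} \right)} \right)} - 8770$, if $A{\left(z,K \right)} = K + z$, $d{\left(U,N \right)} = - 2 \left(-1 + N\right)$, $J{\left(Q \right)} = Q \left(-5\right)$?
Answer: $-8727$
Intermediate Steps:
$J{\left(Q \right)} = - 5 Q$
$d{\left(U,N \right)} = 2 - 2 N$
$A{\left(91,d{\left(-9,J{\left(-5 \right)} \right)} \right)} - 8770 = \left(\left(2 - 2 \left(\left(-5\right) \left(-5\right)\right)\right) + 91\right) - 8770 = \left(\left(2 - 50\right) + 91\right) - 8770 = \left(-48 + 91\right) - 8770 = 43 - 8770 = -8727$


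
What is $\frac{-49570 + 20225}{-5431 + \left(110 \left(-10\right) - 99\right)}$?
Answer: $\frac{5869}{1326} \approx 4.4261$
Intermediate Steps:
$\frac{-49570 + 20225}{-5431 + \left(110 \left(-10\right) - 99\right)} = - \frac{29345}{-5431 - 1199} = - \frac{29345}{-6630} = \left(-29345\right) \left(- \frac{1}{6630}\right) = \frac{5869}{1326}$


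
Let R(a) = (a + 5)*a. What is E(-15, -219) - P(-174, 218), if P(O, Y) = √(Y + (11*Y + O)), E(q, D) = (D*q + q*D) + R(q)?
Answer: 6720 - √2442 ≈ 6670.6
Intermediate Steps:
R(a) = a*(5 + a) (R(a) = (5 + a)*a = a*(5 + a))
E(q, D) = q*(5 + q) + 2*D*q (E(q, D) = (D*q + q*D) + q*(5 + q) = (D*q + D*q) + q*(5 + q) = 2*D*q + q*(5 + q) = q*(5 + q) + 2*D*q)
P(O, Y) = √(O + 12*Y) (P(O, Y) = √(Y + (O + 11*Y)) = √(O + 12*Y))
E(-15, -219) - P(-174, 218) = -15*(5 - 15 + 2*(-219)) - √(-174 + 12*218) = -15*(5 - 15 - 438) - √(-174 + 2616) = -15*(-448) - √2442 = 6720 - √2442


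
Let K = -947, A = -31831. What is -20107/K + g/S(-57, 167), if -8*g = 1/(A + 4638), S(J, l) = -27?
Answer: 118102243669/5562382536 ≈ 21.232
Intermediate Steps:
g = 1/217544 (g = -1/(8*(-31831 + 4638)) = -⅛/(-27193) = -⅛*(-1/27193) = 1/217544 ≈ 4.5968e-6)
-20107/K + g/S(-57, 167) = -20107/(-947) + (1/217544)/(-27) = -20107*(-1/947) + (1/217544)*(-1/27) = 20107/947 - 1/5873688 = 118102243669/5562382536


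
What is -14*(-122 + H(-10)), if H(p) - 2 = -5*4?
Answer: 1960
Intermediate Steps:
H(p) = -18 (H(p) = 2 - 5*4 = 2 - 20 = -18)
-14*(-122 + H(-10)) = -14*(-122 - 18) = -14*(-140) = 1960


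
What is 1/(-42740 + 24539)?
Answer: -1/18201 ≈ -5.4942e-5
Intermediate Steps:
1/(-42740 + 24539) = 1/(-18201) = -1/18201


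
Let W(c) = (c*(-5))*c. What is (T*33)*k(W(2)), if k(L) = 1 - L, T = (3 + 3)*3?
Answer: 12474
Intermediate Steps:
T = 18 (T = 6*3 = 18)
W(c) = -5*c² (W(c) = (-5*c)*c = -5*c²)
(T*33)*k(W(2)) = (18*33)*(1 - (-5)*2²) = 594*(1 - (-5)*4) = 594*(1 - 1*(-20)) = 594*(1 + 20) = 594*21 = 12474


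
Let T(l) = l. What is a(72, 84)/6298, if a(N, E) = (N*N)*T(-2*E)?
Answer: -435456/3149 ≈ -138.28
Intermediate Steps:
a(N, E) = -2*E*N² (a(N, E) = (N*N)*(-2*E) = N²*(-2*E) = -2*E*N²)
a(72, 84)/6298 = -2*84*72²/6298 = -2*84*5184*(1/6298) = -870912*1/6298 = -435456/3149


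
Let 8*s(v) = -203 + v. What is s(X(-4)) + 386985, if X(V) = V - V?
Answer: 3095677/8 ≈ 3.8696e+5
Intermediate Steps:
X(V) = 0
s(v) = -203/8 + v/8 (s(v) = (-203 + v)/8 = -203/8 + v/8)
s(X(-4)) + 386985 = (-203/8 + (⅛)*0) + 386985 = (-203/8 + 0) + 386985 = -203/8 + 386985 = 3095677/8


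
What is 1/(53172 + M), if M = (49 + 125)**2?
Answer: 1/83448 ≈ 1.1984e-5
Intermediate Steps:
M = 30276 (M = 174**2 = 30276)
1/(53172 + M) = 1/(53172 + 30276) = 1/83448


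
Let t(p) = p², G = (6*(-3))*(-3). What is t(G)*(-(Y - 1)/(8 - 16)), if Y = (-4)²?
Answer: 10935/2 ≈ 5467.5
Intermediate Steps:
Y = 16
G = 54 (G = -18*(-3) = 54)
t(G)*(-(Y - 1)/(8 - 16)) = 54²*(-(16 - 1)/(8 - 16)) = 2916*(-15/(-8)) = 2916*(-15*(-1)/8) = 2916*(-1*(-15/8)) = 2916*(15/8) = 10935/2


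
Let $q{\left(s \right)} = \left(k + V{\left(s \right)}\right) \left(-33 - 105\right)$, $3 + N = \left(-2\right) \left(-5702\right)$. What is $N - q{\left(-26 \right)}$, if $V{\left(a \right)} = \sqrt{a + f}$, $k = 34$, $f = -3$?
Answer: $16093 + 138 i \sqrt{29} \approx 16093.0 + 743.15 i$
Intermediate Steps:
$N = 11401$ ($N = -3 - -11404 = -3 + 11404 = 11401$)
$V{\left(a \right)} = \sqrt{-3 + a}$ ($V{\left(a \right)} = \sqrt{a - 3} = \sqrt{-3 + a}$)
$q{\left(s \right)} = -4692 - 138 \sqrt{-3 + s}$ ($q{\left(s \right)} = \left(34 + \sqrt{-3 + s}\right) \left(-33 - 105\right) = \left(34 + \sqrt{-3 + s}\right) \left(-138\right) = -4692 - 138 \sqrt{-3 + s}$)
$N - q{\left(-26 \right)} = 11401 - \left(-4692 - 138 \sqrt{-3 - 26}\right) = 11401 - \left(-4692 - 138 \sqrt{-29}\right) = 11401 - \left(-4692 - 138 i \sqrt{29}\right) = 11401 + \left(4692 + 138 i \sqrt{29}\right) = 16093 + 138 i \sqrt{29}$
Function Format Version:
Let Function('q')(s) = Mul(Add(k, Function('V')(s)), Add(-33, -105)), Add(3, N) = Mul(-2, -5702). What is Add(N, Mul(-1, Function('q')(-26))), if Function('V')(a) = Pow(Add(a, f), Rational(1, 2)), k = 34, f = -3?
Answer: Add(16093, Mul(138, I, Pow(29, Rational(1, 2)))) ≈ Add(16093., Mul(743.15, I))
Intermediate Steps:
N = 11401 (N = Add(-3, Mul(-2, -5702)) = Add(-3, 11404) = 11401)
Function('V')(a) = Pow(Add(-3, a), Rational(1, 2)) (Function('V')(a) = Pow(Add(a, -3), Rational(1, 2)) = Pow(Add(-3, a), Rational(1, 2)))
Function('q')(s) = Add(-4692, Mul(-138, Pow(Add(-3, s), Rational(1, 2)))) (Function('q')(s) = Mul(Add(34, Pow(Add(-3, s), Rational(1, 2))), Add(-33, -105)) = Mul(Add(34, Pow(Add(-3, s), Rational(1, 2))), -138) = Add(-4692, Mul(-138, Pow(Add(-3, s), Rational(1, 2)))))
Add(N, Mul(-1, Function('q')(-26))) = Add(11401, Mul(-1, Add(-4692, Mul(-138, Pow(Add(-3, -26), Rational(1, 2)))))) = Add(11401, Mul(-1, Add(-4692, Mul(-138, Pow(-29, Rational(1, 2)))))) = Add(11401, Mul(-1, Add(-4692, Mul(-138, Mul(I, Pow(29, Rational(1, 2))))))) = Add(11401, Mul(-1, Add(-4692, Mul(-138, I, Pow(29, Rational(1, 2)))))) = Add(11401, Add(4692, Mul(138, I, Pow(29, Rational(1, 2))))) = Add(16093, Mul(138, I, Pow(29, Rational(1, 2))))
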